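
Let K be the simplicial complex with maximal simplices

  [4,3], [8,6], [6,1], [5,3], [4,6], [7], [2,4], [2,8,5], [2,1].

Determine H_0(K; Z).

H_0 ≅ Z^2.

K has 8 vertices, 10 edges, 1 triangle.
rank ∂_0 = 0, rank ∂_1 = 6 ⇒ b_0 = 8 − 0 − 6 = 2; all invariant factors of ∂_1 are 1 so no torsion. So H_0 = Z^2.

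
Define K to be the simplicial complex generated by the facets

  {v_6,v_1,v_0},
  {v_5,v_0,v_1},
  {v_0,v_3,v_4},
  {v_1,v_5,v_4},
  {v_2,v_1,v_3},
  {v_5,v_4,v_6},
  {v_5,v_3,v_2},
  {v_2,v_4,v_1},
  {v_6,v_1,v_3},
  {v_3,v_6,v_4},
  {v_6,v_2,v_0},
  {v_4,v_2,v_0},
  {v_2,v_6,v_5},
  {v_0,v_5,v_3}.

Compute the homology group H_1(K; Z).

H_1 = Z^2.

Order the vertices as v_0 < v_1 < v_2 < v_3 < v_4 < v_5 < v_6. Listing each simplex with vertices in this order, K has dimension 2 with simplices:

  0-simplices (7): [v_0], [v_1], [v_2], [v_3], [v_4], [v_5], [v_6]
  1-simplices (21): (21 of them)
  2-simplices (14): (14 of them)

Hence C_0 ≅ Z^7, C_1 ≅ Z^21, C_2 ≅ Z^14.

The boundary map ∂_1: C_1 → C_0 sends each edge [p,q] (with p < q) to q − p. For instance
  ∂[v_1,v_6] = [v_6] − [v_1].
As a 7×21 matrix over Z this has rank 6, with invariant factors (1,1,1,1,1,1).

The boundary map ∂_2: C_2 → C_1 maps a triangle to the signed sum of its edges. For instance
  ∂[v_2,v_5,v_6] = [v_5,v_6] − [v_2,v_6] + [v_2,v_5],
  ∂[v_1,v_2,v_4] = [v_2,v_4] − [v_1,v_4] + [v_1,v_2].
As a 21×14 matrix over Z this has rank 13, with invariant factors (1,1,1,1,1,1,1,1,1,1,1,1,1).

Now H_k = ker ∂_k / im ∂_{k+1}, so:

  H_1: rank ker ∂_1 − rank ∂_2 = (21 − 6) − 13 = 2, and the invariant factors of ∂_2 are all 1, so H_1 = Z^2.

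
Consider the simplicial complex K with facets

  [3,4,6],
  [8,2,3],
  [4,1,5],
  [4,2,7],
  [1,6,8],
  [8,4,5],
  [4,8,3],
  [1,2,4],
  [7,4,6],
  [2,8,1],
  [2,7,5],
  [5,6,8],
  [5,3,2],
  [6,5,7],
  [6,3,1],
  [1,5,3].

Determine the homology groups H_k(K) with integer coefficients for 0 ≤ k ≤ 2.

H_0 ≅ Z,  H_1 ≅ Z^2,  H_2 ≅ Z.

We work with the vertex ordering 1 < 2 < 3 < 4 < 5 < 6 < 7 < 8. The simplices of K, each written with vertices in increasing order, are:

  0-simplices (8): [1], [2], [3], [4], [5], [6], [7], [8]
  1-simplices (24): (24 of them)
  2-simplices (16): [1,2,4], [1,2,8], [1,3,5], [1,3,6], [1,4,5], [1,6,8], [2,3,5], [2,3,8], [2,4,7], [2,5,7], [3,4,6], [3,4,8], [4,5,8], [4,6,7], [5,6,7], [5,6,8]

Hence C_0 ≅ Z^8, C_1 ≅ Z^24, C_2 ≅ Z^16.

∂_1: C_1 → C_0 maps an edge to its endpoints' difference, ∂[p,q] = q − p. For instance
  ∂[3,5] = [5] − [3].
This gives a 8×24 integer matrix of rank 7; reducing to Smith normal form yields diagonal entries (1,1,1,1,1,1,1).

∂_2: C_2 → C_1 sends each 2-simplex [p,q,r] to [q,r] − [p,r] + [p,q]. For instance
  ∂[2,5,7] = [5,7] − [2,7] + [2,5],
  ∂[1,2,4] = [2,4] − [1,4] + [1,2].
The resulting 24×16 matrix has rank 15, and its Smith normal form has invariant factors (1,1,1,1,1,1,1,1,1,1,1,1,1,1,1).

Reading off H_k = ker ∂_k / im ∂_{k+1}:

  H_0: rank C_0 − rank ∂_1 = 8 − 7 = 1, and the invariant factors of ∂_1 are all 1, so H_0 = Z.
  H_1: rank ker ∂_1 − rank ∂_2 = (24 − 7) − 15 = 2, and the invariant factors of ∂_2 are all 1, so H_1 = Z^2.
  H_2: rank ker ∂_2 − rank ∂_3 = (16 − 15) − 0 = 1, and there is no ∂_3, so H_2 = Z.

As a check, the Euler characteristic is 8 − 24 + 16 = 0, which agrees with 1 − 2 + 1 = 0.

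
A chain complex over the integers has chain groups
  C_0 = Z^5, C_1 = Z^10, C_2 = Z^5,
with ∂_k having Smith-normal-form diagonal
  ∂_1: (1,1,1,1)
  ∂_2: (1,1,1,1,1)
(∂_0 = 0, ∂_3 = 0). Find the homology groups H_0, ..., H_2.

H_0: b_0 = 5 − 0 − 4 = 1; torsion from ∂_1 factors > 1: none. So H_0 ≅ Z.
H_1: b_1 = 10 − 4 − 5 = 1; torsion from ∂_2 factors > 1: none. So H_1 ≅ Z.
H_2: b_2 = 5 − 5 − 0 = 0; torsion from ∂_3 factors > 1: none. So H_2 ≅ 0.

H_0 ≅ Z,  H_1 ≅ Z,  H_2 = 0.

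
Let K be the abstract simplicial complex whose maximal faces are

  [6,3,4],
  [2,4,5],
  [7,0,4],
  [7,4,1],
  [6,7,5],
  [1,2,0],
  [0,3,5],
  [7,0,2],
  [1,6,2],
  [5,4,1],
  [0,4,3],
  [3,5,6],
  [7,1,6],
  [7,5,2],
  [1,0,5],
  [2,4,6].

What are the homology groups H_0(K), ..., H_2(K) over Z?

Take the total order 0 < 1 < 2 < 3 < 4 < 5 < 6 < 7 on the vertex set. Then K (dimension 2) consists of the simplices:

  0-simplices (8): [0], [1], [2], [3], [4], [5], [6], [7]
  1-simplices (24): (24 of them)
  2-simplices (16): [0,1,2], [0,1,5], [0,2,7], [0,3,4], [0,3,5], [0,4,7], [1,2,6], [1,4,5], [1,4,7], [1,6,7], [2,4,5], [2,4,6], [2,5,7], [3,4,6], [3,5,6], [5,6,7]

Hence C_0 ≅ Z^8, C_1 ≅ Z^24, C_2 ≅ Z^16.

Boundary ∂_1: C_1 → C_0 maps an edge to its endpoints' difference, ∂[p,q] = q − p. For instance
  ∂[0,1] = [1] − [0].
As a 8×24 matrix over Z this has rank 7, with invariant factors (1,1,1,1,1,1,1).

The boundary map ∂_2: C_2 → C_1 maps a triangle to the signed sum of its edges. For instance
  ∂[0,1,5] = [1,5] − [0,5] + [0,1],
  ∂[0,2,7] = [2,7] − [0,7] + [0,2].
The 24×16 boundary matrix has rank 15 and Smith normal form diag(1,1,1,1,1,1,1,1,1,1,1,1,1,1,1).

Computing H_k = (kernel of ∂_k) / (image of ∂_{k+1}):

  H_0: rank C_0 − rank ∂_1 = 8 − 7 = 1, and the invariant factors of ∂_1 are all 1, so H_0 = Z.
  H_1: rank ker ∂_1 − rank ∂_2 = (24 − 7) − 15 = 2, and the invariant factors of ∂_2 are all 1, so H_1 = Z^2.
  H_2: rank ker ∂_2 − rank ∂_3 = (16 − 15) − 0 = 1, and there is no ∂_3, so H_2 = Z.

(K is a triangulation of the torus T^2.)

H_0 = Z,  H_1 = Z^2,  H_2 = Z.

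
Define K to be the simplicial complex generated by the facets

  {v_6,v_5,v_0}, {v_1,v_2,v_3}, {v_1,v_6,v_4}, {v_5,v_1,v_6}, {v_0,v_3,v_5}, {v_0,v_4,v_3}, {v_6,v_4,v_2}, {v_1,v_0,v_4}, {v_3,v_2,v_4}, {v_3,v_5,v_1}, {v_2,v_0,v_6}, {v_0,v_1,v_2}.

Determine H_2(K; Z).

Take the total order v_0 < v_1 < v_2 < v_3 < v_4 < v_5 < v_6 on the vertex set. Then K (dimension 2) consists of the simplices:

  0-simplices (7): [v_0], [v_1], [v_2], [v_3], [v_4], [v_5], [v_6]
  1-simplices (18): (18 of them)
  2-simplices (12): (12 of them)

Hence C_0 ≅ Z^7, C_1 ≅ Z^18, C_2 ≅ Z^12.

∂_1: C_1 → C_0 maps an edge to its endpoints' difference, ∂[p,q] = q − p. For instance
  ∂[v_4,v_6] = [v_6] − [v_4].
This gives a 7×18 integer matrix of rank 6; reducing to Smith normal form yields diagonal entries (1,1,1,1,1,1).

Boundary ∂_2: C_2 → C_1 sends each 2-simplex [p,q,r] to [q,r] − [p,r] + [p,q]. For instance
  ∂[v_0,v_1,v_4] = [v_1,v_4] − [v_0,v_4] + [v_0,v_1],
  ∂[v_2,v_4,v_6] = [v_4,v_6] − [v_2,v_6] + [v_2,v_4].
The 18×12 boundary matrix has rank 12 and Smith normal form diag(1,1,1,1,1,1,1,1,1,1,1,2).

Reading off H_k = ker ∂_k / im ∂_{k+1}:

  H_2: rank ker ∂_2 − rank ∂_3 = (12 − 12) − 0 = 0, and there is no ∂_3, so H_2 = 0.

H_2 = 0.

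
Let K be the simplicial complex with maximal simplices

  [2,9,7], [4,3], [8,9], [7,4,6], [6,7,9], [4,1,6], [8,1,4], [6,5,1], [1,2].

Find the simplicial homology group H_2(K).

H_2 ≅ 0.

K has 9 vertices, 16 edges, 6 triangles.
rank ∂_2 = 6, rank ∂_3 = 0 ⇒ b_2 = 6 − 6 − 0 = 0. So H_2 ≅ 0.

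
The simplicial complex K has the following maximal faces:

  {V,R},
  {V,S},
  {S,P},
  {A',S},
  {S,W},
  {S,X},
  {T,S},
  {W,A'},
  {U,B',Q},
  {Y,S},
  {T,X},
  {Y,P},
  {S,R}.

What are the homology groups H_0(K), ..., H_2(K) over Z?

H_0 ≅ Z^2,  H_1 ≅ Z^4,  H_2 = 0.

Take the total order P < Q < R < S < T < U < V < W < X < Y < A' < B' on the vertex set. Then K (dimension 2) consists of the simplices:

  0-simplices (12): [P], [Q], [R], [S], [T], [U], [V], [W], [X], [Y], [A'], [B']
  1-simplices (15): [P,S], [P,Y], [Q,U], [Q,B'], [R,S], [R,V], [S,T], [S,V], [S,W], [S,X], [S,Y], [S,A'], [T,X], [U,B'], [W,A']
  2-simplices (1): [Q,U,B']

Hence C_0 ≅ Z^12, C_1 ≅ Z^15, C_2 ≅ Z^1.

Boundary ∂_1: C_1 → C_0 maps an edge to its endpoints' difference, ∂[p,q] = q − p. For instance
  ∂[S,W] = [W] − [S].
This gives a 12×15 integer matrix of rank 10; reducing to Smith normal form yields diagonal entries (1,1,1,1,1,1,1,1,1,1).

Boundary ∂_2: C_2 → C_1 acts by ∂[p,q,r] = [q,r] − [p,r] + [p,q]. For instance
  ∂[Q,U,B'] = [U,B'] − [Q,B'] + [Q,U].
The resulting 15×1 matrix has rank 1, and its Smith normal form has invariant factors (1).

From H_k ≅ ker(∂_k) / im(∂_{k+1}) we obtain:

  H_0: rank C_0 − rank ∂_1 = 12 − 10 = 2, and the invariant factors of ∂_1 are all 1, so H_0 ≅ Z^2.
  H_1: rank ker ∂_1 − rank ∂_2 = (15 − 10) − 1 = 4, and the invariant factors of ∂_2 are all 1, so H_1 ≅ Z^4.
  H_2: rank ker ∂_2 − rank ∂_3 = (1 − 1) − 0 = 0, and there is no ∂_3, so H_2 ≅ 0.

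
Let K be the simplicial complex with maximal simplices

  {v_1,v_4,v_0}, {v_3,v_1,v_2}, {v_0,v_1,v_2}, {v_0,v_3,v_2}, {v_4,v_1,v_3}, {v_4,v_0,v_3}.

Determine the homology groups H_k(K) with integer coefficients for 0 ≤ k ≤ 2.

H_0 ≅ Z,  H_1 = 0,  H_2 ≅ Z.

K has 5 vertices, 9 edges, 6 triangles.
rank ∂_0 = 0, rank ∂_1 = 4 ⇒ b_0 = 5 − 0 − 4 = 1; all invariant factors of ∂_1 are 1 so no torsion. So H_0 ≅ Z.
rank ∂_1 = 4, rank ∂_2 = 5 ⇒ b_1 = 9 − 4 − 5 = 0; all invariant factors of ∂_2 are 1 so no torsion. So H_1 ≅ 0.
rank ∂_2 = 5, rank ∂_3 = 0 ⇒ b_2 = 6 − 5 − 0 = 1. So H_2 ≅ Z.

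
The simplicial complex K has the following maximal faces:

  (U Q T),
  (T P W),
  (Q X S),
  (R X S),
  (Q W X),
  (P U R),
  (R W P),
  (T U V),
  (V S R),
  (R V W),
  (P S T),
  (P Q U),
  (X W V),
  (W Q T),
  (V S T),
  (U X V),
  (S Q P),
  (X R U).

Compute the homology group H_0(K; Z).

K has 9 vertices, 27 edges, 18 triangles.
rank ∂_0 = 0, rank ∂_1 = 8 ⇒ b_0 = 9 − 0 − 8 = 1; all invariant factors of ∂_1 are 1 so no torsion. So H_0 ≅ Z.

H_0 ≅ Z.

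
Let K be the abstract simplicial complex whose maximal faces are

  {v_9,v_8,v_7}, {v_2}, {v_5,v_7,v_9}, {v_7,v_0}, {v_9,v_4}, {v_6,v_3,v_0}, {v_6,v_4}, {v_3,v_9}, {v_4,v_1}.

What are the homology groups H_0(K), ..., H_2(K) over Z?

H_0 = Z^2,  H_1 = Z^2,  H_2 = 0.

Take the total order v_0 < v_1 < v_2 < v_3 < v_4 < v_5 < v_6 < v_7 < v_8 < v_9 on the vertex set. Then K (dimension 2) consists of the simplices:

  0-simplices (10): [v_0], [v_1], [v_2], [v_3], [v_4], [v_5], [v_6], [v_7], [v_8], [v_9]
  1-simplices (13): [v_0,v_3], [v_0,v_6], [v_0,v_7], [v_1,v_4], [v_3,v_6], [v_3,v_9], [v_4,v_6], [v_4,v_9], [v_5,v_7], [v_5,v_9], [v_7,v_8], [v_7,v_9], [v_8,v_9]
  2-simplices (3): [v_0,v_3,v_6], [v_5,v_7,v_9], [v_7,v_8,v_9]

so the chain groups are C_0 ≅ Z^10, C_1 ≅ Z^13, C_2 ≅ Z^3.

Boundary ∂_1: C_1 → C_0 maps an edge to its endpoints' difference, ∂[p,q] = q − p. For instance
  ∂[v_5,v_7] = [v_7] − [v_5].
The 10×13 boundary matrix has rank 8 and Smith normal form diag(1,1,1,1,1,1,1,1).

Boundary ∂_2: C_2 → C_1 maps a triangle to the signed sum of its edges. For instance
  ∂[v_5,v_7,v_9] = [v_7,v_9] − [v_5,v_9] + [v_5,v_7],
  ∂[v_0,v_3,v_6] = [v_3,v_6] − [v_0,v_6] + [v_0,v_3].
The 13×3 boundary matrix has rank 3 and Smith normal form diag(1,1,1).

Computing H_k = (kernel of ∂_k) / (image of ∂_{k+1}):

  H_0: rank C_0 − rank ∂_1 = 10 − 8 = 2, and the invariant factors of ∂_1 are all 1, so H_0 = Z^2.
  H_1: rank ker ∂_1 − rank ∂_2 = (13 − 8) − 3 = 2, and the invariant factors of ∂_2 are all 1, so H_1 = Z^2.
  H_2: rank ker ∂_2 − rank ∂_3 = (3 − 3) − 0 = 0, and there is no ∂_3, so H_2 = 0.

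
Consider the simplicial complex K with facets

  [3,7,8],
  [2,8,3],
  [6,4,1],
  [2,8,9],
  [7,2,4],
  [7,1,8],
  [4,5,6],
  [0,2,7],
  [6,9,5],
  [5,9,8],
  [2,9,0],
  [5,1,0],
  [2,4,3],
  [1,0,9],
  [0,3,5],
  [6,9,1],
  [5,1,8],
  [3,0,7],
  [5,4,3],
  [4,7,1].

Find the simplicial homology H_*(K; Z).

Take the total order 0 < 1 < 2 < 3 < 4 < 5 < 6 < 7 < 8 < 9 on the vertex set. Then K (dimension 2) consists of the simplices:

  0-simplices (10): [0], [1], [2], [3], [4], [5], [6], [7], [8], [9]
  1-simplices (30): (30 of them)
  2-simplices (20): (20 of them)

Hence C_0 ≅ Z^10, C_1 ≅ Z^30, C_2 ≅ Z^20.

∂_1: C_1 → C_0 is given by ∂[p,q] = [q] − [p].
This gives a 10×30 integer matrix of rank 9; reducing to Smith normal form yields diagonal entries (1,1,1,1,1,1,1,1,1).

Boundary ∂_2: C_2 → C_1 maps a triangle to the signed sum of its edges. For instance
  ∂[4,5,6] = [5,6] − [4,6] + [4,5],
  ∂[1,6,9] = [6,9] − [1,9] + [1,6].
This gives a 30×20 integer matrix of rank 20; reducing to Smith normal form yields diagonal entries (1,1,1,1,1,1,1,1,1,1,1,1,1,1,1,1,1,1,1,2).

From H_k ≅ ker(∂_k) / im(∂_{k+1}) we obtain:

  H_0: rank C_0 − rank ∂_1 = 10 − 9 = 1, and the invariant factors of ∂_1 are all 1, so H_0 ≅ Z.
  H_1: rank ker ∂_1 − rank ∂_2 = (30 − 9) − 20 = 1, and ∂_2 has invariant factor 2 > 1, so H_1 ≅ Z × Z/2.
  H_2: rank ker ∂_2 − rank ∂_3 = (20 − 20) − 0 = 0, and there is no ∂_3, so H_2 ≅ 0.

As a check, the Euler characteristic is 10 − 30 + 20 = 0, which agrees with 1 − 1 + 0 = 0.

H_0 ≅ Z,  H_1 ≅ Z × Z/2,  H_2 = 0.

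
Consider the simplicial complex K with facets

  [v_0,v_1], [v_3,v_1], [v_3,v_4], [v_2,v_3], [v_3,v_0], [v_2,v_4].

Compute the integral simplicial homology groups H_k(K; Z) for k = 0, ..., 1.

H_0 = Z,  H_1 = Z^2.

Order the vertices as v_0 < v_1 < v_2 < v_3 < v_4. Listing each simplex with vertices in this order, K has dimension 1 with simplices:

  0-simplices (5): [v_0], [v_1], [v_2], [v_3], [v_4]
  1-simplices (6): [v_0,v_1], [v_0,v_3], [v_1,v_3], [v_2,v_3], [v_2,v_4], [v_3,v_4]

giving chain groups C_0 ≅ Z^5, C_1 ≅ Z^6.

The boundary map ∂_1: C_1 → C_0 is given by ∂[p,q] = [q] − [p]. For instance
  ∂[v_0,v_3] = [v_3] − [v_0].
As a 5×6 matrix over Z this has rank 4, with invariant factors (1,1,1,1).

Now H_k = ker ∂_k / im ∂_{k+1}, so:

  H_0: rank C_0 − rank ∂_1 = 5 − 4 = 1, and the invariant factors of ∂_1 are all 1, so H_0 = Z.
  H_1: rank ker ∂_1 − rank ∂_2 = (6 − 4) − 0 = 2, and there is no ∂_2, so H_1 = Z^2.

(K is a triangulation of a wedge of 2 circles.)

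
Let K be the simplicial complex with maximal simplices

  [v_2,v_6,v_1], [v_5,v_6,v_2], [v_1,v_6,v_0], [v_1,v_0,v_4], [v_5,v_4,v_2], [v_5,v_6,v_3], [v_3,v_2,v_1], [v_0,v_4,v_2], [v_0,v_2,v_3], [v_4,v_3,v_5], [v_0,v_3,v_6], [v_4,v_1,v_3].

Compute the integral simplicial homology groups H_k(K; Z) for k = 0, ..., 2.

We work with the vertex ordering v_0 < v_1 < v_2 < v_3 < v_4 < v_5 < v_6. The simplices of K, each written with vertices in increasing order, are:

  0-simplices (7): [v_0], [v_1], [v_2], [v_3], [v_4], [v_5], [v_6]
  1-simplices (18): (18 of them)
  2-simplices (12): (12 of them)

so the chain groups are C_0 ≅ Z^7, C_1 ≅ Z^18, C_2 ≅ Z^12.

The boundary map ∂_1: C_1 → C_0 is given by ∂[p,q] = [q] − [p].
As a 7×18 matrix over Z this has rank 6, with invariant factors (1,1,1,1,1,1).

∂_2: C_2 → C_1 sends each 2-simplex [p,q,r] to [q,r] − [p,r] + [p,q]. For instance
  ∂[v_1,v_2,v_6] = [v_2,v_6] − [v_1,v_6] + [v_1,v_2],
  ∂[v_0,v_2,v_4] = [v_2,v_4] − [v_0,v_4] + [v_0,v_2].
The 18×12 boundary matrix has rank 12 and Smith normal form diag(1,1,1,1,1,1,1,1,1,1,1,2).

Reading off H_k = ker ∂_k / im ∂_{k+1}:

  H_0: rank C_0 − rank ∂_1 = 7 − 6 = 1, and the invariant factors of ∂_1 are all 1, so H_0 = Z.
  H_1: rank ker ∂_1 − rank ∂_2 = (18 − 6) − 12 = 0, and ∂_2 has invariant factor 2 > 1, so H_1 = Z/2Z.
  H_2: rank ker ∂_2 − rank ∂_3 = (12 − 12) − 0 = 0, and there is no ∂_3, so H_2 = 0.

As a check, the Euler characteristic is 7 − 18 + 12 = 1, which agrees with 1 − 0 + 0 = 1.

H_0 ≅ Z,  H_1 ≅ Z/2Z,  H_2 = 0.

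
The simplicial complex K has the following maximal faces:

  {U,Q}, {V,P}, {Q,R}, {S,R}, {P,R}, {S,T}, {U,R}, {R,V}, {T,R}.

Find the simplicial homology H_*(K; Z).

We work with the vertex ordering P < Q < R < S < T < U < V. The simplices of K, each written with vertices in increasing order, are:

  0-simplices (7): P, Q, R, S, T, U, V
  1-simplices (9): PR, PV, QR, QU, RS, RT, RU, RV, ST

Hence C_0 ≅ Z^7, C_1 ≅ Z^9.

The boundary map ∂_1: C_1 → C_0 maps an edge to its endpoints' difference, ∂[p,q] = q − p.
This gives a 7×9 integer matrix of rank 6; reducing to Smith normal form yields diagonal entries (1,1,1,1,1,1).

From H_k ≅ ker(∂_k) / im(∂_{k+1}) we obtain:

  H_0: rank C_0 − rank ∂_1 = 7 − 6 = 1, and the invariant factors of ∂_1 are all 1, so H_0 ≅ Z.
  H_1: rank ker ∂_1 − rank ∂_2 = (9 − 6) − 0 = 3, and there is no ∂_2, so H_1 ≅ Z^3.

H_0 ≅ Z,  H_1 ≅ Z^3.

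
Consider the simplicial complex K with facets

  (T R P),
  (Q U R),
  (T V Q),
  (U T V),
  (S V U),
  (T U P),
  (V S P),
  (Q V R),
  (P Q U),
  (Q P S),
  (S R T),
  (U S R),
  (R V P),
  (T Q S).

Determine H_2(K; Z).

H_2 ≅ Z.

Fix the vertex order P < Q < R < S < T < U < V and write every simplex with vertices in increasing order. Then dim K = 2 and the simplices of K are:

  0-simplices (7): P, Q, R, S, T, U, V
  1-simplices (21): PQ, PR, PS, PT, PU, PV, QR, QS, QT, QU, QV, RS, RT, RU, RV, ST, SU, SV, TU, TV, UV
  2-simplices (14): PQS, PQU, PRT, PRV, PSV, PTU, QRU, QRV, QST, QTV, RST, RSU, SUV, TUV

so the chain groups are C_0 ≅ Z^7, C_1 ≅ Z^21, C_2 ≅ Z^14.

∂_1: C_1 → C_0 is given by ∂[p,q] = [q] − [p]. For instance
  ∂ST = T − S.
The resulting 7×21 matrix has rank 6, and its Smith normal form has invariant factors (1,1,1,1,1,1).

The boundary map ∂_2: C_2 → C_1 sends each 2-simplex [p,q,r] to [q,r] − [p,r] + [p,q]. For instance
  ∂QST = ST − QT + QS,
  ∂PRV = RV − PV + PR.
This gives a 21×14 integer matrix of rank 13; reducing to Smith normal form yields diagonal entries (1,1,1,1,1,1,1,1,1,1,1,1,1).

Computing H_k = (kernel of ∂_k) / (image of ∂_{k+1}):

  H_2: rank ker ∂_2 − rank ∂_3 = (14 − 13) − 0 = 1, and there is no ∂_3, so H_2 = Z.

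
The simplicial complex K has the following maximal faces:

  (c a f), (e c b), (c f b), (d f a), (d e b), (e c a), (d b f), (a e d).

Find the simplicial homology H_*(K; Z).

H_0 = Z,  H_1 = 0,  H_2 = Z.

We work with the vertex ordering a < b < c < d < e < f. The simplices of K, each written with vertices in increasing order, are:

  0-simplices (6): a, b, c, d, e, f
  1-simplices (12): ac, ad, ae, af, bc, bd, be, bf, ce, cf, de, df
  2-simplices (8): ace, acf, ade, adf, bce, bcf, bde, bdf

Hence C_0 ≅ Z^6, C_1 ≅ Z^12, C_2 ≅ Z^8.

Boundary ∂_1: C_1 → C_0 maps an edge to its endpoints' difference, ∂[p,q] = q − p. For instance
  ∂cf = f − c.
As a 6×12 matrix over Z this has rank 5, with invariant factors (1,1,1,1,1).

Boundary ∂_2: C_2 → C_1 maps a triangle to the signed sum of its edges. For instance
  ∂bde = de − be + bd,
  ∂bdf = df − bf + bd.
As a 12×8 matrix over Z this has rank 7, with invariant factors (1,1,1,1,1,1,1).

Computing H_k = (kernel of ∂_k) / (image of ∂_{k+1}):

  H_0: rank C_0 − rank ∂_1 = 6 − 5 = 1, and the invariant factors of ∂_1 are all 1, so H_0 = Z.
  H_1: rank ker ∂_1 − rank ∂_2 = (12 − 5) − 7 = 0, and the invariant factors of ∂_2 are all 1, so H_1 = 0.
  H_2: rank ker ∂_2 − rank ∂_3 = (8 − 7) − 0 = 1, and there is no ∂_3, so H_2 = Z.

As a check, the Euler characteristic is 6 − 12 + 8 = 2, which agrees with 1 − 0 + 1 = 2.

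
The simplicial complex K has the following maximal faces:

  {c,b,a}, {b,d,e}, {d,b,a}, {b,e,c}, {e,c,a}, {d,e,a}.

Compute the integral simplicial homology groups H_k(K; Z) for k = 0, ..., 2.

Fix the vertex order a < b < c < d < e and write every simplex with vertices in increasing order. Then dim K = 2 and the simplices of K are:

  0-simplices (5): a, b, c, d, e
  1-simplices (9): ab, ac, ad, ae, bc, bd, be, ce, de
  2-simplices (6): abc, abd, ace, ade, bce, bde

so the chain groups are C_0 ≅ Z^5, C_1 ≅ Z^9, C_2 ≅ Z^6.

The boundary map ∂_1: C_1 → C_0 sends each edge [p,q] (with p < q) to q − p. For instance
  ∂de = e − d.
The 5×9 boundary matrix has rank 4 and Smith normal form diag(1,1,1,1).

The boundary map ∂_2: C_2 → C_1 sends each 2-simplex [p,q,r] to [q,r] − [p,r] + [p,q]. For instance
  ∂ace = ce − ae + ac,
  ∂abc = bc − ac + ab.
This gives a 9×6 integer matrix of rank 5; reducing to Smith normal form yields diagonal entries (1,1,1,1,1).

From H_k ≅ ker(∂_k) / im(∂_{k+1}) we obtain:

  H_0: rank C_0 − rank ∂_1 = 5 − 4 = 1, and the invariant factors of ∂_1 are all 1, so H_0 = Z.
  H_1: rank ker ∂_1 − rank ∂_2 = (9 − 4) − 5 = 0, and the invariant factors of ∂_2 are all 1, so H_1 = 0.
  H_2: rank ker ∂_2 − rank ∂_3 = (6 − 5) − 0 = 1, and there is no ∂_3, so H_2 = Z.

H_0 = Z,  H_1 = 0,  H_2 = Z.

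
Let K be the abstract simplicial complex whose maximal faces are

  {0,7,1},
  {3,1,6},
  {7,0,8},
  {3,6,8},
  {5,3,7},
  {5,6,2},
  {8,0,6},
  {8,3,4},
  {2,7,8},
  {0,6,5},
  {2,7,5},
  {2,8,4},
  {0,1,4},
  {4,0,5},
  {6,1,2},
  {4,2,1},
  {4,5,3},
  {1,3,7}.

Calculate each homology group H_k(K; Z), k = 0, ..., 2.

K has 9 vertices, 27 edges, 18 triangles.
rank ∂_0 = 0, rank ∂_1 = 8 ⇒ b_0 = 9 − 0 − 8 = 1; all invariant factors of ∂_1 are 1 so no torsion. So H_0 ≅ Z.
rank ∂_1 = 8, rank ∂_2 = 17 ⇒ b_1 = 27 − 8 − 17 = 2; all invariant factors of ∂_2 are 1 so no torsion. So H_1 ≅ Z^2.
rank ∂_2 = 17, rank ∂_3 = 0 ⇒ b_2 = 18 − 17 − 0 = 1. So H_2 ≅ Z.

H_0 ≅ Z,  H_1 ≅ Z^2,  H_2 ≅ Z.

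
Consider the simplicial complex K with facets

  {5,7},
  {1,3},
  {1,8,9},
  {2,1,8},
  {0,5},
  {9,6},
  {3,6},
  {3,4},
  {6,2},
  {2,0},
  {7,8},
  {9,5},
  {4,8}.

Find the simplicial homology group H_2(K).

H_2 ≅ 0.

Fix the vertex order 0 < 1 < 2 < 3 < 4 < 5 < 6 < 7 < 8 < 9 and write every simplex with vertices in increasing order. Then dim K = 2 and the simplices of K are:

  0-simplices (10): [0], [1], [2], [3], [4], [5], [6], [7], [8], [9]
  1-simplices (16): [0,2], [0,5], [1,2], [1,3], [1,8], [1,9], [2,6], [2,8], [3,4], [3,6], [4,8], [5,7], [5,9], [6,9], [7,8], [8,9]
  2-simplices (2): [1,2,8], [1,8,9]

giving chain groups C_0 ≅ Z^10, C_1 ≅ Z^16, C_2 ≅ Z^2.

Boundary ∂_1: C_1 → C_0 sends each edge [p,q] (with p < q) to q − p.
This gives a 10×16 integer matrix of rank 9; reducing to Smith normal form yields diagonal entries (1,1,1,1,1,1,1,1,1).

The boundary map ∂_2: C_2 → C_1 sends each 2-simplex [p,q,r] to [q,r] − [p,r] + [p,q]. For instance
  ∂[1,2,8] = [2,8] − [1,8] + [1,2],
  ∂[1,8,9] = [8,9] − [1,9] + [1,8].
This gives a 16×2 integer matrix of rank 2; reducing to Smith normal form yields diagonal entries (1,1).

Now H_k = ker ∂_k / im ∂_{k+1}, so:

  H_2: rank ker ∂_2 − rank ∂_3 = (2 − 2) − 0 = 0, and there is no ∂_3, so H_2 ≅ 0.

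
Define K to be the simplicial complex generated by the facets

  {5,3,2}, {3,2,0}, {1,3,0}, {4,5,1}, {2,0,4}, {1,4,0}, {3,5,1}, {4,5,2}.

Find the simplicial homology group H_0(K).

Take the total order 0 < 1 < 2 < 3 < 4 < 5 on the vertex set. Then K (dimension 2) consists of the simplices:

  0-simplices (6): [0], [1], [2], [3], [4], [5]
  1-simplices (12): [0,1], [0,2], [0,3], [0,4], [1,3], [1,4], [1,5], [2,3], [2,4], [2,5], [3,5], [4,5]
  2-simplices (8): [0,1,3], [0,1,4], [0,2,3], [0,2,4], [1,3,5], [1,4,5], [2,3,5], [2,4,5]

Hence C_0 ≅ Z^6, C_1 ≅ Z^12, C_2 ≅ Z^8.

Boundary ∂_1: C_1 → C_0 is given by ∂[p,q] = [q] − [p].
The 6×12 boundary matrix has rank 5 and Smith normal form diag(1,1,1,1,1).

The boundary map ∂_2: C_2 → C_1 maps a triangle to the signed sum of its edges. For instance
  ∂[2,4,5] = [4,5] − [2,5] + [2,4],
  ∂[1,3,5] = [3,5] − [1,5] + [1,3].
The 12×8 boundary matrix has rank 7 and Smith normal form diag(1,1,1,1,1,1,1).

From H_k ≅ ker(∂_k) / im(∂_{k+1}) we obtain:

  H_0: rank C_0 − rank ∂_1 = 6 − 5 = 1, and the invariant factors of ∂_1 are all 1, so H_0 ≅ Z.

H_0 ≅ Z.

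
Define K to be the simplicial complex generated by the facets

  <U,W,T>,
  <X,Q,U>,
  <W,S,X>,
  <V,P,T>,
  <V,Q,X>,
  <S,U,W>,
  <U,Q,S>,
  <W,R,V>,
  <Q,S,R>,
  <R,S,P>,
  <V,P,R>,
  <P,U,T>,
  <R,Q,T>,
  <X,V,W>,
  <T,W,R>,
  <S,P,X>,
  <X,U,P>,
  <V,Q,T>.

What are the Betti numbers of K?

Fix the vertex order P < Q < R < S < T < U < V < W < X and write every simplex with vertices in increasing order. Then dim K = 2 and the simplices of K are:

  0-simplices (9): P, Q, R, S, T, U, V, W, X
  1-simplices (27): PR, PS, PT, PU, PV, PX, QR, QS, QT, QU, QV, QX, RS, RT, RV, RW, SU, SW, SX, TU, TV, TW, UW, UX, VW, VX, WX
  2-simplices (18): PRS, PRV, PSX, PTU, PTV, PUX, QRS, QRT, QSU, QTV, QUX, QVX, RTW, RVW, SUW, SWX, TUW, VWX

so the chain groups are C_0 ≅ Z^9, C_1 ≅ Z^27, C_2 ≅ Z^18.

∂_1: C_1 → C_0 sends each edge [p,q] (with p < q) to q − p. For instance
  ∂RV = V − R.
As a 9×27 matrix over Z this has rank 8, with invariant factors (1,1,1,1,1,1,1,1).

∂_2: C_2 → C_1 acts by ∂[p,q,r] = [q,r] − [p,r] + [p,q]. For instance
  ∂RVW = VW − RW + RV,
  ∂TUW = UW − TW + TU.
As a 27×18 matrix over Z this has rank 18, with invariant factors (1,1,1,1,1,1,1,1,1,1,1,1,1,1,1,1,1,2).

Reading off H_k = ker ∂_k / im ∂_{k+1}:

  H_0: rank C_0 − rank ∂_1 = 9 − 8 = 1, and the invariant factors of ∂_1 are all 1, so H_0 ≅ Z.
  H_1: rank ker ∂_1 − rank ∂_2 = (27 − 8) − 18 = 1, and ∂_2 has invariant factor 2 > 1, so H_1 ≅ Z ⊕ Z_2.
  H_2: rank ker ∂_2 − rank ∂_3 = (18 − 18) − 0 = 0, and there is no ∂_3, so H_2 ≅ 0.

Hence the Betti numbers are b_0 = 1, b_1 = 1, b_2 = 0.

b_0 = 1, b_1 = 1, b_2 = 0.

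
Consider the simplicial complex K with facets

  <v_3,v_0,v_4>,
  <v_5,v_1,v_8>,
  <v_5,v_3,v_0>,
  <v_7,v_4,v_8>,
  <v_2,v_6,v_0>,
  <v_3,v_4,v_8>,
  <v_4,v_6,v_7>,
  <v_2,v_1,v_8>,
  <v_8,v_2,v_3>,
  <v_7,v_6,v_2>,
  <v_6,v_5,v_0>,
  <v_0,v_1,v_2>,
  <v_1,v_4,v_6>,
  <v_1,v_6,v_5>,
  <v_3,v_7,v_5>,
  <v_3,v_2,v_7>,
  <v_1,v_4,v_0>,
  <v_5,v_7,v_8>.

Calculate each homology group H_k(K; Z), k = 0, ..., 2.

Order the vertices as v_0 < v_1 < v_2 < v_3 < v_4 < v_5 < v_6 < v_7 < v_8. Listing each simplex with vertices in this order, K has dimension 2 with simplices:

  0-simplices (9): [v_0], [v_1], [v_2], [v_3], [v_4], [v_5], [v_6], [v_7], [v_8]
  1-simplices (27): (27 of them)
  2-simplices (18): (18 of them)

Hence C_0 ≅ Z^9, C_1 ≅ Z^27, C_2 ≅ Z^18.

Boundary ∂_1: C_1 → C_0 is given by ∂[p,q] = [q] − [p]. For instance
  ∂[v_4,v_8] = [v_8] − [v_4].
The 9×27 boundary matrix has rank 8 and Smith normal form diag(1,1,1,1,1,1,1,1).

Boundary ∂_2: C_2 → C_1 acts by ∂[p,q,r] = [q,r] − [p,r] + [p,q]. For instance
  ∂[v_4,v_7,v_8] = [v_7,v_8] − [v_4,v_8] + [v_4,v_7],
  ∂[v_0,v_3,v_4] = [v_3,v_4] − [v_0,v_4] + [v_0,v_3].
As a 27×18 matrix over Z this has rank 18, with invariant factors (1,1,1,1,1,1,1,1,1,1,1,1,1,1,1,1,1,2).

Reading off H_k = ker ∂_k / im ∂_{k+1}:

  H_0: rank C_0 − rank ∂_1 = 9 − 8 = 1, and the invariant factors of ∂_1 are all 1, so H_0 ≅ Z.
  H_1: rank ker ∂_1 − rank ∂_2 = (27 − 8) − 18 = 1, and ∂_2 has invariant factor 2 > 1, so H_1 ≅ Z × Z/2.
  H_2: rank ker ∂_2 − rank ∂_3 = (18 − 18) − 0 = 0, and there is no ∂_3, so H_2 ≅ 0.

H_0 = Z,  H_1 = Z × Z/2,  H_2 = 0.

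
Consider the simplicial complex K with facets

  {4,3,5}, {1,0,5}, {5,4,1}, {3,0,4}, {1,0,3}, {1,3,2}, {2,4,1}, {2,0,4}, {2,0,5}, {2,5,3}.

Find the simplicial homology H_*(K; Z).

We work with the vertex ordering 0 < 1 < 2 < 3 < 4 < 5. The simplices of K, each written with vertices in increasing order, are:

  0-simplices (6): [0], [1], [2], [3], [4], [5]
  1-simplices (15): [0,1], [0,2], [0,3], [0,4], [0,5], [1,2], [1,3], [1,4], [1,5], [2,3], [2,4], [2,5], [3,4], [3,5], [4,5]
  2-simplices (10): [0,1,3], [0,1,5], [0,2,4], [0,2,5], [0,3,4], [1,2,3], [1,2,4], [1,4,5], [2,3,5], [3,4,5]

giving chain groups C_0 ≅ Z^6, C_1 ≅ Z^15, C_2 ≅ Z^10.

∂_1: C_1 → C_0 maps an edge to its endpoints' difference, ∂[p,q] = q − p. For instance
  ∂[1,5] = [5] − [1].
The resulting 6×15 matrix has rank 5, and its Smith normal form has invariant factors (1,1,1,1,1).

∂_2: C_2 → C_1 acts by ∂[p,q,r] = [q,r] − [p,r] + [p,q]. For instance
  ∂[0,1,3] = [1,3] − [0,3] + [0,1],
  ∂[1,2,4] = [2,4] − [1,4] + [1,2].
This gives a 15×10 integer matrix of rank 10; reducing to Smith normal form yields diagonal entries (1,1,1,1,1,1,1,1,1,2).

Reading off H_k = ker ∂_k / im ∂_{k+1}:

  H_0: rank C_0 − rank ∂_1 = 6 − 5 = 1, and the invariant factors of ∂_1 are all 1, so H_0 = Z.
  H_1: rank ker ∂_1 − rank ∂_2 = (15 − 5) − 10 = 0, and ∂_2 has invariant factor 2 > 1, so H_1 = Z_2.
  H_2: rank ker ∂_2 − rank ∂_3 = (10 − 10) − 0 = 0, and there is no ∂_3, so H_2 = 0.

H_0 ≅ Z,  H_1 ≅ Z_2,  H_2 = 0.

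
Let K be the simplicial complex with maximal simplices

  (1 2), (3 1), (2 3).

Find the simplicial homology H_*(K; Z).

H_0 ≅ Z,  H_1 ≅ Z.

Fix the vertex order 1 < 2 < 3 and write every simplex with vertices in increasing order. Then dim K = 1 and the simplices of K are:

  0-simplices (3): [1], [2], [3]
  1-simplices (3): [1,2], [1,3], [2,3]

so the chain groups are C_0 ≅ Z^3, C_1 ≅ Z^3.

∂_1: C_1 → C_0 sends each edge [p,q] (with p < q) to q − p. For instance
  ∂[2,3] = [3] − [2].
The resulting 3×3 matrix has rank 2, and its Smith normal form has invariant factors (1,1).

Reading off H_k = ker ∂_k / im ∂_{k+1}:

  H_0: rank C_0 − rank ∂_1 = 3 − 2 = 1, and the invariant factors of ∂_1 are all 1, so H_0 ≅ Z.
  H_1: rank ker ∂_1 − rank ∂_2 = (3 − 2) − 0 = 1, and there is no ∂_2, so H_1 ≅ Z.

(K is a triangulation of the circle S^1.)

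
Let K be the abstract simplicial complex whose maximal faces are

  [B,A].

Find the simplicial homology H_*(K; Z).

Fix the vertex order A < B and write every simplex with vertices in increasing order. Then dim K = 1 and the simplices of K are:

  0-simplices (2): A, B
  1-simplices (1): AB

Hence C_0 ≅ Z^2, C_1 ≅ Z^1.

Boundary ∂_1: C_1 → C_0 is given by ∂[p,q] = [q] − [p]. For instance
  ∂AB = B − A.
The 2×1 boundary matrix has rank 1 and Smith normal form diag(1).

From H_k ≅ ker(∂_k) / im(∂_{k+1}) we obtain:

  H_0: rank C_0 − rank ∂_1 = 2 − 1 = 1, and the invariant factors of ∂_1 are all 1, so H_0 = Z.
  H_1: rank ker ∂_1 − rank ∂_2 = (1 − 1) − 0 = 0, and there is no ∂_2, so H_1 = 0.

As a check, the Euler characteristic is 2 − 1 = 1, which agrees with 1 − 0 = 1.
(K is a triangulation of the 1-simplex.)

H_0 = Z,  H_1 = 0.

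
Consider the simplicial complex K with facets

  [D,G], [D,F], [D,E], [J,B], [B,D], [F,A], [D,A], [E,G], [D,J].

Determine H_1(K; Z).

H_1 ≅ Z^3.

We work with the vertex ordering A < B < D < E < F < G < J. The simplices of K, each written with vertices in increasing order, are:

  0-simplices (7): A, B, D, E, F, G, J
  1-simplices (9): AD, AF, BD, BJ, DE, DF, DG, DJ, EG

so the chain groups are C_0 ≅ Z^7, C_1 ≅ Z^9.

Boundary ∂_1: C_1 → C_0 maps an edge to its endpoints' difference, ∂[p,q] = q − p. For instance
  ∂BD = D − B.
The 7×9 boundary matrix has rank 6 and Smith normal form diag(1,1,1,1,1,1).

Reading off H_k = ker ∂_k / im ∂_{k+1}:

  H_1: rank ker ∂_1 − rank ∂_2 = (9 − 6) − 0 = 3, and there is no ∂_2, so H_1 = Z^3.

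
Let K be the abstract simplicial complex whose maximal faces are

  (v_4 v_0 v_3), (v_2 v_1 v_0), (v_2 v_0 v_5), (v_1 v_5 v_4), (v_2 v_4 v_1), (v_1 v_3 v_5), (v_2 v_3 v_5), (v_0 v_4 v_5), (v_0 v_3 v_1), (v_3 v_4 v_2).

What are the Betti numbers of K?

b_0 = 1, b_1 = 0, b_2 = 0.

K has 6 vertices, 15 edges, 10 triangles.
rank ∂_0 = 0, rank ∂_1 = 5 ⇒ b_0 = 6 − 0 − 5 = 1; all invariant factors of ∂_1 are 1 so no torsion. So H_0 = Z.
rank ∂_1 = 5, rank ∂_2 = 10 ⇒ b_1 = 15 − 5 − 10 = 0; ∂_2 has invariant factor(s) [2] giving torsion. So H_1 = Z_2.
rank ∂_2 = 10, rank ∂_3 = 0 ⇒ b_2 = 10 − 10 − 0 = 0. So H_2 = 0.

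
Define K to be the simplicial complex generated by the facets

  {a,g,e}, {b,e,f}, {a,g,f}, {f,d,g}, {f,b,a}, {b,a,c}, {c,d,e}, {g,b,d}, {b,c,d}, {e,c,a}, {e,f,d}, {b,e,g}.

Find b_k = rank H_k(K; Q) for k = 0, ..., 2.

b_0 = 1, b_1 = 0, b_2 = 0.

Fix the vertex order a < b < c < d < e < f < g and write every simplex with vertices in increasing order. Then dim K = 2 and the simplices of K are:

  0-simplices (7): a, b, c, d, e, f, g
  1-simplices (18): ab, ac, ae, af, ag, bc, bd, be, bf, bg, cd, ce, de, df, dg, ef, eg, fg
  2-simplices (12): abc, abf, ace, aeg, afg, bcd, bdg, bef, beg, cde, def, dfg

giving chain groups C_0 ≅ Z^7, C_1 ≅ Z^18, C_2 ≅ Z^12.

∂_1: C_1 → C_0 sends each edge [p,q] (with p < q) to q − p.
The 7×18 boundary matrix has rank 6 and Smith normal form diag(1,1,1,1,1,1).

Boundary ∂_2: C_2 → C_1 sends each 2-simplex [p,q,r] to [q,r] − [p,r] + [p,q]. For instance
  ∂def = ef − df + de,
  ∂aeg = eg − ag + ae.
As a 18×12 matrix over Z this has rank 12, with invariant factors (1,1,1,1,1,1,1,1,1,1,1,2).

Now H_k = ker ∂_k / im ∂_{k+1}, so:

  H_0: rank C_0 − rank ∂_1 = 7 − 6 = 1, and the invariant factors of ∂_1 are all 1, so H_0 ≅ Z.
  H_1: rank ker ∂_1 − rank ∂_2 = (18 − 6) − 12 = 0, and ∂_2 has invariant factor 2 > 1, so H_1 ≅ Z_2.
  H_2: rank ker ∂_2 − rank ∂_3 = (12 − 12) − 0 = 0, and there is no ∂_3, so H_2 ≅ 0.

(K is a triangulation of the real projective plane RP^2.)

Hence the Betti numbers are b_0 = 1, b_1 = 0, b_2 = 0.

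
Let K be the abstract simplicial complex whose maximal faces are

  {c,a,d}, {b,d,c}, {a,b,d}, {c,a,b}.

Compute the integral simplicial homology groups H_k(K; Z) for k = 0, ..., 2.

H_0 = Z,  H_1 = 0,  H_2 = Z.

We work with the vertex ordering a < b < c < d. The simplices of K, each written with vertices in increasing order, are:

  0-simplices (4): a, b, c, d
  1-simplices (6): ab, ac, ad, bc, bd, cd
  2-simplices (4): abc, abd, acd, bcd

so the chain groups are C_0 ≅ Z^4, C_1 ≅ Z^6, C_2 ≅ Z^4.

Boundary ∂_1: C_1 → C_0 is given by ∂[p,q] = [q] − [p].
The 4×6 boundary matrix has rank 3 and Smith normal form diag(1,1,1).

∂_2: C_2 → C_1 sends each 2-simplex [p,q,r] to [q,r] − [p,r] + [p,q]. For instance
  ∂abc = bc − ac + ab,
  ∂bcd = cd − bd + bc.
As a 6×4 matrix over Z this has rank 3, with invariant factors (1,1,1).

Reading off H_k = ker ∂_k / im ∂_{k+1}:

  H_0: rank C_0 − rank ∂_1 = 4 − 3 = 1, and the invariant factors of ∂_1 are all 1, so H_0 ≅ Z.
  H_1: rank ker ∂_1 − rank ∂_2 = (6 − 3) − 3 = 0, and the invariant factors of ∂_2 are all 1, so H_1 ≅ 0.
  H_2: rank ker ∂_2 − rank ∂_3 = (4 − 3) − 0 = 1, and there is no ∂_3, so H_2 ≅ Z.

As a check, the Euler characteristic is 4 − 6 + 4 = 2, which agrees with 1 − 0 + 1 = 2.
(K is a triangulation of the 2-sphere S^2.)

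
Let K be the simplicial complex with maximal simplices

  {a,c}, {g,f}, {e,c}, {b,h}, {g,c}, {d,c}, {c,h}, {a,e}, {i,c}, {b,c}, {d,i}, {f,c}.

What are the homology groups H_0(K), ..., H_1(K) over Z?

H_0 = Z,  H_1 = Z^4.

Order the vertices as a < b < c < d < e < f < g < h < i. Listing each simplex with vertices in this order, K has dimension 1 with simplices:

  0-simplices (9): a, b, c, d, e, f, g, h, i
  1-simplices (12): ac, ae, bc, bh, cd, ce, cf, cg, ch, ci, di, fg

so the chain groups are C_0 ≅ Z^9, C_1 ≅ Z^12.

Boundary ∂_1: C_1 → C_0 is given by ∂[p,q] = [q] − [p]. For instance
  ∂ce = e − c.
As a 9×12 matrix over Z this has rank 8, with invariant factors (1,1,1,1,1,1,1,1).

Now H_k = ker ∂_k / im ∂_{k+1}, so:

  H_0: rank C_0 − rank ∂_1 = 9 − 8 = 1, and the invariant factors of ∂_1 are all 1, so H_0 ≅ Z.
  H_1: rank ker ∂_1 − rank ∂_2 = (12 − 8) − 0 = 4, and there is no ∂_2, so H_1 ≅ Z^4.

As a check, the Euler characteristic is 9 − 12 = -3, which agrees with 1 − 4 = -3.
(K is a triangulation of a wedge of 4 circles.)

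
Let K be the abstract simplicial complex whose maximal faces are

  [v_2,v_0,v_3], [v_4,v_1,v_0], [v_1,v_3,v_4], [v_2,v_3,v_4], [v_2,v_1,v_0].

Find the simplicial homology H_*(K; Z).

We work with the vertex ordering v_0 < v_1 < v_2 < v_3 < v_4. The simplices of K, each written with vertices in increasing order, are:

  0-simplices (5): [v_0], [v_1], [v_2], [v_3], [v_4]
  1-simplices (10): [v_0,v_1], [v_0,v_2], [v_0,v_3], [v_0,v_4], [v_1,v_2], [v_1,v_3], [v_1,v_4], [v_2,v_3], [v_2,v_4], [v_3,v_4]
  2-simplices (5): [v_0,v_1,v_2], [v_0,v_1,v_4], [v_0,v_2,v_3], [v_1,v_3,v_4], [v_2,v_3,v_4]

Hence C_0 ≅ Z^5, C_1 ≅ Z^10, C_2 ≅ Z^5.

∂_1: C_1 → C_0 is given by ∂[p,q] = [q] − [p].
The resulting 5×10 matrix has rank 4, and its Smith normal form has invariant factors (1,1,1,1).

∂_2: C_2 → C_1 maps a triangle to the signed sum of its edges. For instance
  ∂[v_1,v_3,v_4] = [v_3,v_4] − [v_1,v_4] + [v_1,v_3],
  ∂[v_0,v_2,v_3] = [v_2,v_3] − [v_0,v_3] + [v_0,v_2].
The 10×5 boundary matrix has rank 5 and Smith normal form diag(1,1,1,1,1).

From H_k ≅ ker(∂_k) / im(∂_{k+1}) we obtain:

  H_0: rank C_0 − rank ∂_1 = 5 − 4 = 1, and the invariant factors of ∂_1 are all 1, so H_0 = Z.
  H_1: rank ker ∂_1 − rank ∂_2 = (10 − 4) − 5 = 1, and the invariant factors of ∂_2 are all 1, so H_1 = Z.
  H_2: rank ker ∂_2 − rank ∂_3 = (5 − 5) − 0 = 0, and there is no ∂_3, so H_2 = 0.

As a check, the Euler characteristic is 5 − 10 + 5 = 0, which agrees with 1 − 1 + 0 = 0.
(K is a triangulation of the Möbius band.)

H_0 = Z,  H_1 = Z,  H_2 = 0.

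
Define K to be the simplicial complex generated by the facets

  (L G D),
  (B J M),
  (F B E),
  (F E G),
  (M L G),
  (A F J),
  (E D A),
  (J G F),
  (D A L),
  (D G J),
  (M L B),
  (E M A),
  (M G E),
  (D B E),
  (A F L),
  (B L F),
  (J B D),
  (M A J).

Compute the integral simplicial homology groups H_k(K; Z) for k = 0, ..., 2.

Order the vertices as A < B < D < E < F < G < J < L < M. Listing each simplex with vertices in this order, K has dimension 2 with simplices:

  0-simplices (9): A, B, D, E, F, G, J, L, M
  1-simplices (27): AD, AE, AF, AJ, AL, AM, BD, BE, BF, BJ, BL, BM, DE, DG, DJ, DL, EF, EG, EM, FG, FJ, FL, GJ, GL, GM, JM, LM
  2-simplices (18): ADE, ADL, AEM, AFJ, AFL, AJM, BDE, BDJ, BEF, BFL, BJM, BLM, DGJ, DGL, EFG, EGM, FGJ, GLM

Hence C_0 ≅ Z^9, C_1 ≅ Z^27, C_2 ≅ Z^18.

∂_1: C_1 → C_0 is given by ∂[p,q] = [q] − [p]. For instance
  ∂DJ = J − D.
The resulting 9×27 matrix has rank 8, and its Smith normal form has invariant factors (1,1,1,1,1,1,1,1).

∂_2: C_2 → C_1 acts by ∂[p,q,r] = [q,r] − [p,r] + [p,q]. For instance
  ∂BDE = DE − BE + BD,
  ∂BEF = EF − BF + BE.
As a 27×18 matrix over Z this has rank 17, with invariant factors (1,1,1,1,1,1,1,1,1,1,1,1,1,1,1,1,1).

Now H_k = ker ∂_k / im ∂_{k+1}, so:

  H_0: rank C_0 − rank ∂_1 = 9 − 8 = 1, and the invariant factors of ∂_1 are all 1, so H_0 ≅ Z.
  H_1: rank ker ∂_1 − rank ∂_2 = (27 − 8) − 17 = 2, and the invariant factors of ∂_2 are all 1, so H_1 ≅ Z^2.
  H_2: rank ker ∂_2 − rank ∂_3 = (18 − 17) − 0 = 1, and there is no ∂_3, so H_2 ≅ Z.

H_0 ≅ Z,  H_1 ≅ Z^2,  H_2 ≅ Z.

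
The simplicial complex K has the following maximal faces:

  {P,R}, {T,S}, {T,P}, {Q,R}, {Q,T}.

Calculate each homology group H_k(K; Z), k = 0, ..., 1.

H_0 ≅ Z,  H_1 ≅ Z.

Take the total order P < Q < R < S < T on the vertex set. Then K (dimension 1) consists of the simplices:

  0-simplices (5): P, Q, R, S, T
  1-simplices (5): PR, PT, QR, QT, ST

Hence C_0 ≅ Z^5, C_1 ≅ Z^5.

∂_1: C_1 → C_0 sends each edge [p,q] (with p < q) to q − p. For instance
  ∂PR = R − P.
The resulting 5×5 matrix has rank 4, and its Smith normal form has invariant factors (1,1,1,1).

From H_k ≅ ker(∂_k) / im(∂_{k+1}) we obtain:

  H_0: rank C_0 − rank ∂_1 = 5 − 4 = 1, and the invariant factors of ∂_1 are all 1, so H_0 ≅ Z.
  H_1: rank ker ∂_1 − rank ∂_2 = (5 − 4) − 0 = 1, and there is no ∂_2, so H_1 ≅ Z.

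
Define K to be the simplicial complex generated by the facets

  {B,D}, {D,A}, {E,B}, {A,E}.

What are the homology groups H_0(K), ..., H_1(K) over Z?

H_0 = Z,  H_1 = Z.

Order the vertices as A < B < D < E. Listing each simplex with vertices in this order, K has dimension 1 with simplices:

  0-simplices (4): A, B, D, E
  1-simplices (4): AD, AE, BD, BE

Hence C_0 ≅ Z^4, C_1 ≅ Z^4.

Boundary ∂_1: C_1 → C_0 maps an edge to its endpoints' difference, ∂[p,q] = q − p. For instance
  ∂AE = E − A.
This gives a 4×4 integer matrix of rank 3; reducing to Smith normal form yields diagonal entries (1,1,1).

Reading off H_k = ker ∂_k / im ∂_{k+1}:

  H_0: rank C_0 − rank ∂_1 = 4 − 3 = 1, and the invariant factors of ∂_1 are all 1, so H_0 ≅ Z.
  H_1: rank ker ∂_1 − rank ∂_2 = (4 − 3) − 0 = 1, and there is no ∂_2, so H_1 ≅ Z.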